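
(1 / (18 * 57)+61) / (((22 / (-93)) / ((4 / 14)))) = -277171 / 3762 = -73.68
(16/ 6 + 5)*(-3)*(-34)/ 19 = 41.16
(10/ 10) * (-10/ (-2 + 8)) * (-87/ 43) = 145/ 43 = 3.37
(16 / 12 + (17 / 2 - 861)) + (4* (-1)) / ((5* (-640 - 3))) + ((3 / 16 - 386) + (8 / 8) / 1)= -190736113 / 154320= -1235.98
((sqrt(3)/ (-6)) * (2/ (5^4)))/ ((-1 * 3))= sqrt(3)/ 5625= 0.00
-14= -14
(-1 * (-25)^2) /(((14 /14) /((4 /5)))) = -500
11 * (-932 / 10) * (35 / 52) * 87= -1560867 / 26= -60033.35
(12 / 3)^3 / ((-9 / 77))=-4928 / 9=-547.56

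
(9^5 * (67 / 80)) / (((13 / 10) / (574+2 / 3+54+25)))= 2586090321 / 104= 24866253.09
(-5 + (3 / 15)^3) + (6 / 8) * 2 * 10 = 1251 / 125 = 10.01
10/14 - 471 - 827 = -9081/7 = -1297.29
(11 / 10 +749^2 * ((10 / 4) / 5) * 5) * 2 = 14025036 / 5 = 2805007.20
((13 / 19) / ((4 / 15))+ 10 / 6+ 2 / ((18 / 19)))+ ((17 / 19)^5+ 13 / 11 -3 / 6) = 7450901111 / 980535204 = 7.60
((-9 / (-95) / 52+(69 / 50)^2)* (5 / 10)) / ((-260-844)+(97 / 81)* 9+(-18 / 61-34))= -161555877 / 191118411250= -0.00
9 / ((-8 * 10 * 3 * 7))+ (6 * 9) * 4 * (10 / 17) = 1209549 / 9520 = 127.05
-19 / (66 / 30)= -95 / 11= -8.64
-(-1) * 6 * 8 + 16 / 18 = 440 / 9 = 48.89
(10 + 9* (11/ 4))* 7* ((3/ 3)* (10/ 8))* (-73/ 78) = -355145/ 1248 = -284.57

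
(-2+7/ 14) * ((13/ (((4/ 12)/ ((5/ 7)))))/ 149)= -585/ 2086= -0.28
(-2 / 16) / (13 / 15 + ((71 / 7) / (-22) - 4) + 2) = 1155 / 14732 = 0.08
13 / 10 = 1.30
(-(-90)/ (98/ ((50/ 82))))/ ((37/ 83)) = 1.26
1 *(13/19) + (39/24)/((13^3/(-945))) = -0.01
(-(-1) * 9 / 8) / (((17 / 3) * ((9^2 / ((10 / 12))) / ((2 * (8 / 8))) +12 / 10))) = 45 / 11288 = 0.00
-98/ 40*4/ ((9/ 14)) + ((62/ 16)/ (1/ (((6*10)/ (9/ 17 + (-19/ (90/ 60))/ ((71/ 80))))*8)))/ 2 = -185676268/ 2239335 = -82.92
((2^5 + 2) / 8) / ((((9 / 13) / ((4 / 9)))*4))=221 / 324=0.68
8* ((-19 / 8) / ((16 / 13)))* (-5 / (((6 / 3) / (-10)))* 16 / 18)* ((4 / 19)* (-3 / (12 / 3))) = 54.17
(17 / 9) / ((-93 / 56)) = -952 / 837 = -1.14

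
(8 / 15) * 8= 64 / 15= 4.27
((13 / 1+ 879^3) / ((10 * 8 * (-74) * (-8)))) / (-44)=-169787863 / 520960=-325.91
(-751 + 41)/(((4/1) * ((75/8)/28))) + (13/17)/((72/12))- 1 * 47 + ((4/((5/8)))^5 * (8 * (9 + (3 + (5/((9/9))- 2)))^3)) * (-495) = -24395951210283/170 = -143505595354.61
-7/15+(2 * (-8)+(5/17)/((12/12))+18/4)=-5953/510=-11.67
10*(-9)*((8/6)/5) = -24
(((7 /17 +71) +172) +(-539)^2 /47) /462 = 5133343 /369138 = 13.91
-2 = -2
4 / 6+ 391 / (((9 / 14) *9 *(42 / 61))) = 24013 / 243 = 98.82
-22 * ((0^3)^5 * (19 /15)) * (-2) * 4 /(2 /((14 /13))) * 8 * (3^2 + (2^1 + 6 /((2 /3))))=0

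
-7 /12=-0.58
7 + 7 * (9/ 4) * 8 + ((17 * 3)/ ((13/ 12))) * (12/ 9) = 2545/ 13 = 195.77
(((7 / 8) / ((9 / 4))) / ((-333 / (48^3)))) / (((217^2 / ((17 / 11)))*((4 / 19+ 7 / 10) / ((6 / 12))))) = -3307520 / 1420964391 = -0.00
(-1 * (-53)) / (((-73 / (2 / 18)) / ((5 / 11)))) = -265 / 7227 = -0.04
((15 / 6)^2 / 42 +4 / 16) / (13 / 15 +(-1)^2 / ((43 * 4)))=14405 / 31514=0.46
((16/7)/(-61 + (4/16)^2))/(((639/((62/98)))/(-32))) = 253952/213697575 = 0.00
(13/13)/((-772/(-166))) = 83/386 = 0.22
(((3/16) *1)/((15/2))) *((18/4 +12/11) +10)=343/880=0.39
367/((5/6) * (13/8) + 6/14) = 205.86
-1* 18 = -18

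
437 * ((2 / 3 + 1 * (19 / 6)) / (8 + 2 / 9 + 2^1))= 1311 / 8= 163.88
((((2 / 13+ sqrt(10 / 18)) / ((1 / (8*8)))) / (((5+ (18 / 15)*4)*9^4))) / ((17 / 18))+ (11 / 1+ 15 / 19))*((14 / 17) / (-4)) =-2.43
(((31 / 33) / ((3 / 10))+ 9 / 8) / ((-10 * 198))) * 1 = -3371 / 1568160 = -0.00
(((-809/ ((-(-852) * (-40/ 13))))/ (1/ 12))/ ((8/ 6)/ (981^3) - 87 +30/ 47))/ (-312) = 35896607109243/ 261189464634431680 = 0.00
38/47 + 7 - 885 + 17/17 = -41181/47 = -876.19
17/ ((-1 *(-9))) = 17/ 9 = 1.89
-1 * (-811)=811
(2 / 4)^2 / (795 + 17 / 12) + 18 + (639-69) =5619519 / 9557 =588.00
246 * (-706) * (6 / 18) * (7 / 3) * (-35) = 14183540 / 3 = 4727846.67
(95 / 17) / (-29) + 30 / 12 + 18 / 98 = 120349 / 48314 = 2.49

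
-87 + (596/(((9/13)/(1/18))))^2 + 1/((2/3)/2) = 14456752/6561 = 2203.44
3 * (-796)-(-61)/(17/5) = -40291/17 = -2370.06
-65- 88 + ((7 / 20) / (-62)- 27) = -223207 / 1240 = -180.01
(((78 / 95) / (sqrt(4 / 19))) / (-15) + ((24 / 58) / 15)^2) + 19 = 399491 / 21025 - 13 * sqrt(19) / 475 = 18.88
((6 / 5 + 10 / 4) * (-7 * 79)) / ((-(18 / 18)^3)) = 20461 / 10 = 2046.10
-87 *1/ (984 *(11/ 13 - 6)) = 377/ 21976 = 0.02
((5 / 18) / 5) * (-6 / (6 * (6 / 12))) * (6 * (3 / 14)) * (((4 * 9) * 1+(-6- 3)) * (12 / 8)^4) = -2187 / 112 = -19.53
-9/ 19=-0.47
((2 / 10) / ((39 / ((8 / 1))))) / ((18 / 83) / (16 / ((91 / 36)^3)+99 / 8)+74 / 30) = 5944681112 / 359775093379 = 0.02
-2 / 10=-1 / 5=-0.20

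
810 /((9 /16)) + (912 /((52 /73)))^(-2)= 1440.00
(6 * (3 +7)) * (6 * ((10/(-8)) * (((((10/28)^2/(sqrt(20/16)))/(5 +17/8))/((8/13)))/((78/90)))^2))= -703125/1733522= -0.41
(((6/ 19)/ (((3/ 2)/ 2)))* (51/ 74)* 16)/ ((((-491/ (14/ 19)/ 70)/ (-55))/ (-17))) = -2990803200/ 6558287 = -456.03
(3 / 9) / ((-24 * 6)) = -1 / 432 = -0.00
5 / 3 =1.67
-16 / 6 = -8 / 3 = -2.67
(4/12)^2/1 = 1/9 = 0.11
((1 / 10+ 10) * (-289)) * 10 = -29189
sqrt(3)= 1.73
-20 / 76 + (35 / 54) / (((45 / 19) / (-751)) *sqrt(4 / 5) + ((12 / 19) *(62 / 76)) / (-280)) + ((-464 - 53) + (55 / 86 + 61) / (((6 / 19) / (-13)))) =-541052364453189973 / 193661177247612 - 3533660774000 *sqrt(5) / 19753282053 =-3193.82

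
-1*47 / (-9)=47 / 9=5.22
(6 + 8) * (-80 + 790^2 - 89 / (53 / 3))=463019102 / 53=8736209.47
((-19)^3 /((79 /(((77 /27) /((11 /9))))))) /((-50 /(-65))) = -624169 /2370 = -263.36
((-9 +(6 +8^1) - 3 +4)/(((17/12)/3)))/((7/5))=1080/119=9.08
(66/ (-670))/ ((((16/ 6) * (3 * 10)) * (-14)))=33/ 375200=0.00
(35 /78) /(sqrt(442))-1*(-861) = 35*sqrt(442) /34476 + 861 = 861.02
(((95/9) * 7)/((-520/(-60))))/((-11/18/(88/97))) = -15960/1261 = -12.66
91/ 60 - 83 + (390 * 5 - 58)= 108631/ 60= 1810.52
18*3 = 54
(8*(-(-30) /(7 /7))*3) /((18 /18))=720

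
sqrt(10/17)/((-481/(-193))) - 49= -49 + 193 * sqrt(170)/8177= -48.69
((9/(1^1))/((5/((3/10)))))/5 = 0.11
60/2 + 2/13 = 392/13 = 30.15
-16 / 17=-0.94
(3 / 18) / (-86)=-1 / 516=-0.00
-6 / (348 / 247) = -4.26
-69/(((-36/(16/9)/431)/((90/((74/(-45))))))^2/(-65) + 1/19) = -158296236150000/120744623989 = -1311.00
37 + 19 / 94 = 3497 / 94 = 37.20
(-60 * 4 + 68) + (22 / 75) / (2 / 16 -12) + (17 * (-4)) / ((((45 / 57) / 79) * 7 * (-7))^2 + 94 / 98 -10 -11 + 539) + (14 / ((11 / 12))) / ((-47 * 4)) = -1652990051060359244 / 9597188226454125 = -172.24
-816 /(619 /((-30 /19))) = 24480 /11761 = 2.08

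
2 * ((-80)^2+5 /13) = 166410 /13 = 12800.77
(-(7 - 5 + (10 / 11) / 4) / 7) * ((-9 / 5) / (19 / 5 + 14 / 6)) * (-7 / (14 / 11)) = -0.51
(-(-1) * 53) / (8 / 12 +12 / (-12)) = -159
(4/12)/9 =1/27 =0.04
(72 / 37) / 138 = 12 / 851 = 0.01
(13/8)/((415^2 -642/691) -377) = 8983/949970608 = 0.00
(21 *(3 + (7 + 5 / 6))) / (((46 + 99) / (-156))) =-7098 / 29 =-244.76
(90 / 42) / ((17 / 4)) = 60 / 119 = 0.50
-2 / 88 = -1 / 44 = -0.02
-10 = -10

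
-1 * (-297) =297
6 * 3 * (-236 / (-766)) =2124 / 383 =5.55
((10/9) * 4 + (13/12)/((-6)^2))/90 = 1933/38880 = 0.05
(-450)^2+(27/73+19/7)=103479076/511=202503.08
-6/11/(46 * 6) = -1/506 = -0.00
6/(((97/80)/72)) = 356.29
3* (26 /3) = 26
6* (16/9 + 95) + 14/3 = 1756/3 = 585.33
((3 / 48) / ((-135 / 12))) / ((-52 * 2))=1 / 18720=0.00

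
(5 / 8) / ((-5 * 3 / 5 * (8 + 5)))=-5 / 312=-0.02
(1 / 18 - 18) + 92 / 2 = 505 / 18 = 28.06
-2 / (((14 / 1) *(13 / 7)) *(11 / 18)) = -18 / 143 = -0.13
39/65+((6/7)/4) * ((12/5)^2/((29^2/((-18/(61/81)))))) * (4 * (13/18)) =4476813/8977675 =0.50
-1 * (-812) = 812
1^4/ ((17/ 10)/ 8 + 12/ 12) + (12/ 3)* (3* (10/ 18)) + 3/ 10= 22673/ 2910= 7.79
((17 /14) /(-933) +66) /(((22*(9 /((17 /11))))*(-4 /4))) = -14655275 /28449036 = -0.52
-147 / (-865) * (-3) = -441 / 865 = -0.51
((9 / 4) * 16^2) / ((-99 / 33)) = -192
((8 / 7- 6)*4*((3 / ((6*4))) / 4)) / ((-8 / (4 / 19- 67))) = -5.07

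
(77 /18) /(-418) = -7 /684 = -0.01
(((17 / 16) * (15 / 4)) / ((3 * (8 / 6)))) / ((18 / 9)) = 255 / 512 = 0.50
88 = 88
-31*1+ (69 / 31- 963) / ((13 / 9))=-280549 / 403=-696.15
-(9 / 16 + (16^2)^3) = -268435465 / 16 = -16777216.56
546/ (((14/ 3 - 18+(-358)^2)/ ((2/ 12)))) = 0.00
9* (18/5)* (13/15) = 28.08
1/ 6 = 0.17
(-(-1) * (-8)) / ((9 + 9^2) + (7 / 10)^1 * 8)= -20 / 239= -0.08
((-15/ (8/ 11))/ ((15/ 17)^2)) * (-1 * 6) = 3179/ 20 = 158.95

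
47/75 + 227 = 17072/75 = 227.63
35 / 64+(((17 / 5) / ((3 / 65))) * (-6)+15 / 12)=-28173 / 64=-440.20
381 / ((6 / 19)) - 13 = 2387 / 2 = 1193.50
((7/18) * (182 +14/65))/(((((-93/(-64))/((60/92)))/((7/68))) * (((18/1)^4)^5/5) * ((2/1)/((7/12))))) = 564235/1506583368994634419635465486336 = 0.00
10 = 10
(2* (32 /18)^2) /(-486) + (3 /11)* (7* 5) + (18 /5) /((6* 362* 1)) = 3736306729 /391888530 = 9.53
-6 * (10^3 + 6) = -6036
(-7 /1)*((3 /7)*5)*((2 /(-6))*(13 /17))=65 /17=3.82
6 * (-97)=-582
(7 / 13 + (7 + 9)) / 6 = 215 / 78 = 2.76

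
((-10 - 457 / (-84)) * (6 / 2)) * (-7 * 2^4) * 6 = 9192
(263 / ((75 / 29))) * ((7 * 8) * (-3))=-427112 / 25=-17084.48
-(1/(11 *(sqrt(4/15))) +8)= -8 - sqrt(15)/22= -8.18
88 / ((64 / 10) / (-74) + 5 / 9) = 13320 / 71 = 187.61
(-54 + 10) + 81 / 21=-281 / 7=-40.14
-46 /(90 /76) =-1748 /45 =-38.84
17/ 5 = 3.40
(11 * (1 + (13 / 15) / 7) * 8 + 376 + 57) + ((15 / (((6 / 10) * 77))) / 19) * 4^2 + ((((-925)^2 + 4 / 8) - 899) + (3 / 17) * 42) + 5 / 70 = 319069866937 / 373065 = 855266.15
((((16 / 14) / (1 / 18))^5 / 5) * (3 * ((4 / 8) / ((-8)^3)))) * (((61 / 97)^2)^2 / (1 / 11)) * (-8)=221022135516340224 / 7439558128835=29709.04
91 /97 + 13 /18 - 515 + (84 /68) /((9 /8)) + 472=-1194451 /29682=-40.24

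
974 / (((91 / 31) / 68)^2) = 4328128736 / 8281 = 522657.74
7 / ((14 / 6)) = 3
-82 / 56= -41 / 28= -1.46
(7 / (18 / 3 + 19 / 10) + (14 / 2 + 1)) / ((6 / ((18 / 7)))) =3.81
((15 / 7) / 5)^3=27 / 343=0.08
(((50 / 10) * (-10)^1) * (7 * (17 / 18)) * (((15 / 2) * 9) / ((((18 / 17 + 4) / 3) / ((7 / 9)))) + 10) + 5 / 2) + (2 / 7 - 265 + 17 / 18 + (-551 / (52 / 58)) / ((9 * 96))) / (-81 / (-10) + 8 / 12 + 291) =-137783658900115 / 10134607392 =-13595.36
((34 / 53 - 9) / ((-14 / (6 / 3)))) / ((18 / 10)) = 2215 / 3339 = 0.66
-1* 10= -10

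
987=987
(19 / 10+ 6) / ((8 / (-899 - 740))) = -129481 / 80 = -1618.51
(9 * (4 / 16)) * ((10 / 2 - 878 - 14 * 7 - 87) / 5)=-4761 / 10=-476.10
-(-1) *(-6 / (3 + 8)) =-6 / 11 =-0.55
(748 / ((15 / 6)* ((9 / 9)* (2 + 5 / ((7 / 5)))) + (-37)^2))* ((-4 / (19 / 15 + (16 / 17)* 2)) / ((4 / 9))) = -1.55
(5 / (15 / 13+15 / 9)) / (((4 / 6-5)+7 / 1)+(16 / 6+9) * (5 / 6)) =351 / 2453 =0.14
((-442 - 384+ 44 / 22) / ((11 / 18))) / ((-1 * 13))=14832 / 143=103.72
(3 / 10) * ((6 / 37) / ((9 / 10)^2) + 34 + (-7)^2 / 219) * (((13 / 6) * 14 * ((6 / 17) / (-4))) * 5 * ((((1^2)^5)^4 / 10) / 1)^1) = -45689917 / 3306024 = -13.82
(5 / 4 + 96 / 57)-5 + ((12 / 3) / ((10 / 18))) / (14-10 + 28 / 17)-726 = -552361 / 760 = -726.79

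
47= 47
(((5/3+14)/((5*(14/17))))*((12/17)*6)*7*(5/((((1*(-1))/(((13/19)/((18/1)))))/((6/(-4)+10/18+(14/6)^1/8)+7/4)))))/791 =-48269/1623132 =-0.03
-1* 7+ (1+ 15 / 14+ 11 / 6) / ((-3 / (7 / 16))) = -545 / 72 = -7.57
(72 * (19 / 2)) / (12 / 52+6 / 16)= 7904 / 7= 1129.14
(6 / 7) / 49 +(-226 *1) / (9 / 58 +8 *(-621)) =6224854 / 98830305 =0.06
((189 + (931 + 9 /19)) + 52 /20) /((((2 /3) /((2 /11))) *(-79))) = -320076 /82555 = -3.88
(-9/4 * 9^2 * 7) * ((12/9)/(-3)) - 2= 565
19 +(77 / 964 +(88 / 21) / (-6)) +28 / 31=36307129 / 1882692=19.28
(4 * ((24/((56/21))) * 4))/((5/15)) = 432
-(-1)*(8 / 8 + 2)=3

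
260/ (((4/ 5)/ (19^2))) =117325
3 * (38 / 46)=57 / 23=2.48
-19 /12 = -1.58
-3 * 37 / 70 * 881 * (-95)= 1858029 / 14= 132716.36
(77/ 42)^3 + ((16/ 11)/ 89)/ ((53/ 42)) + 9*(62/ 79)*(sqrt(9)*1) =27.36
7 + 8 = 15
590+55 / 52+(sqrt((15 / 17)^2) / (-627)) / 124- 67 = 750376707 / 1431859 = 524.06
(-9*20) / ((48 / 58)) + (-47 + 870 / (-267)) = -47661 / 178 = -267.76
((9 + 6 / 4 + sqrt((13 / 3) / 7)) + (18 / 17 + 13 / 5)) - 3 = sqrt(273) / 21 + 1897 / 170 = 11.95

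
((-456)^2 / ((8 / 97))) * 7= 17648568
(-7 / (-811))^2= 0.00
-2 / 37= -0.05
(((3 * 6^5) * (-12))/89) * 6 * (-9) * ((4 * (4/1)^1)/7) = 241864704/623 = 388225.85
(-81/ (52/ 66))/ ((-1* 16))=2673/ 416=6.43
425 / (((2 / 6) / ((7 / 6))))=2975 / 2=1487.50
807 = 807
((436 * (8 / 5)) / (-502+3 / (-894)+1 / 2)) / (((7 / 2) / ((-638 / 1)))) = 165788128 / 653835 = 253.56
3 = 3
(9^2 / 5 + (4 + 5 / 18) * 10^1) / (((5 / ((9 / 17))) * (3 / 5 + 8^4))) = 2654 / 1741055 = 0.00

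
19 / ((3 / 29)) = 551 / 3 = 183.67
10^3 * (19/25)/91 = 760/91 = 8.35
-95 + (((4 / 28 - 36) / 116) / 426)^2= -11367235552679 / 119655111744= -95.00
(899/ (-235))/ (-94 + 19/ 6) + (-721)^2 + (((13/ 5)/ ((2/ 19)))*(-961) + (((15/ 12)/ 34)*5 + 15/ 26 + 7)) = 112337937791047/ 226436600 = 496112.10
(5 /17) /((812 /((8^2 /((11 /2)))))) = 160 /37961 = 0.00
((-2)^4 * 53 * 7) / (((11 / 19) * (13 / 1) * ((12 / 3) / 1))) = 28196 / 143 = 197.17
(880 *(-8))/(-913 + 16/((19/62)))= 26752/3271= 8.18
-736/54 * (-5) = 1840/27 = 68.15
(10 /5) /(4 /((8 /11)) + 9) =4 /29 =0.14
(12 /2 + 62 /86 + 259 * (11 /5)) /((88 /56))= 867664 /2365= 366.88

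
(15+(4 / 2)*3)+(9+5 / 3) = 31.67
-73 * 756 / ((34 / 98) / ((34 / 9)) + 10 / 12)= -2028159 / 34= -59651.74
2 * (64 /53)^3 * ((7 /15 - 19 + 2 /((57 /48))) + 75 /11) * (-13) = 459.23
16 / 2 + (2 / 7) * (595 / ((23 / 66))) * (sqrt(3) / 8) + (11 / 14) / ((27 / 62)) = 1853 / 189 + 2805 * sqrt(3) / 46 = 115.42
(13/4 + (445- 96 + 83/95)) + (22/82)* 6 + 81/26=72478701/202540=357.85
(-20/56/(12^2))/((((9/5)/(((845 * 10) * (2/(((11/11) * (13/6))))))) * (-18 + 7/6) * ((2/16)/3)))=32500/2121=15.32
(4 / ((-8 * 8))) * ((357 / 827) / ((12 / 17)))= -2023 / 52928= -0.04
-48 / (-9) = 16 / 3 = 5.33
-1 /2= -0.50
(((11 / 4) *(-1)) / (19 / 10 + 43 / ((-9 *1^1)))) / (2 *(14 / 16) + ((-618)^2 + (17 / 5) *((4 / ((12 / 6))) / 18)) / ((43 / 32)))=1915650 / 569773571899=0.00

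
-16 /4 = -4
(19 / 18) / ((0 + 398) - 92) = 19 / 5508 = 0.00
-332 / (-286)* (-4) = -664 / 143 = -4.64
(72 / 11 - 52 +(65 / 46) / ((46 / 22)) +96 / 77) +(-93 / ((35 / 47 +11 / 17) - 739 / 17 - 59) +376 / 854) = -4995630633 / 118459499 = -42.17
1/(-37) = -1/37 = -0.03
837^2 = 700569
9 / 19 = 0.47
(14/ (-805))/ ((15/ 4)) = -8/ 1725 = -0.00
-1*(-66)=66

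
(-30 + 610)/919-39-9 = -43532/919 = -47.37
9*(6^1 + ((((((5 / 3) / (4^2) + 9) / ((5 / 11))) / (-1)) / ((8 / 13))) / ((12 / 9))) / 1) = -165.69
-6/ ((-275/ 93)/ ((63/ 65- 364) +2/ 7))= -92097342/ 125125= -736.04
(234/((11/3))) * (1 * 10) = 7020/11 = 638.18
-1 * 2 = -2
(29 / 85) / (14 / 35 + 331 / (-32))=-928 / 27047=-0.03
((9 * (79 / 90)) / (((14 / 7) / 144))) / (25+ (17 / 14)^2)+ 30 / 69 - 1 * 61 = -23320633 / 596735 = -39.08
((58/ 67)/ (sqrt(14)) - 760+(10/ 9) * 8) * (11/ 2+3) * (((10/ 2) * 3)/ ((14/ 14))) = -287300/ 3+7395 * sqrt(14)/ 938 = -95737.17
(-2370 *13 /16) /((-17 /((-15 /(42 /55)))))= -4236375 /1904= -2224.99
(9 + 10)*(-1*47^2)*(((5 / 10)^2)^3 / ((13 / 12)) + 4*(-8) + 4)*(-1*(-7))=1710192337 / 208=8222078.54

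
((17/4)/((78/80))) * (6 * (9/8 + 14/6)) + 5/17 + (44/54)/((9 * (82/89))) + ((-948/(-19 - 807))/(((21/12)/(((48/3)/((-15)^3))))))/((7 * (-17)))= 59525373401027/655269000750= 90.84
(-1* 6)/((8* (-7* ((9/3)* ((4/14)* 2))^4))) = 343/27648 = 0.01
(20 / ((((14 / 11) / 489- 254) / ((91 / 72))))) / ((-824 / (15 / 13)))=313775 / 2251583296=0.00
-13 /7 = -1.86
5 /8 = 0.62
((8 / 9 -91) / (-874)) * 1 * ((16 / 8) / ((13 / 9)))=811 / 5681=0.14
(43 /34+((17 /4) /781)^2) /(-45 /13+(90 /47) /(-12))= -128207044667 /367074529800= -0.35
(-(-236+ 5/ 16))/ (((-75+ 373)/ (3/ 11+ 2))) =94275/ 52448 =1.80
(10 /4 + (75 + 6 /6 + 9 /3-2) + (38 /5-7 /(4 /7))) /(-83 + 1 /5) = -0.90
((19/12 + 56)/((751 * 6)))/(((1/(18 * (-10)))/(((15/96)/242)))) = -17275/11631488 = -0.00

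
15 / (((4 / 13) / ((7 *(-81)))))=-110565 / 4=-27641.25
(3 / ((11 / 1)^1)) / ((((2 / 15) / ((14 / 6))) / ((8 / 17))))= 420 / 187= 2.25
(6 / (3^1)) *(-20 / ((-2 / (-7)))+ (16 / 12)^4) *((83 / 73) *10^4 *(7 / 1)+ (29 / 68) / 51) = -54543565290719 / 5126571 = -10639385.53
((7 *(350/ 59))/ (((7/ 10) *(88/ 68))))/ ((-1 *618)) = -14875/ 200541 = -0.07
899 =899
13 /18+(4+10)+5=19.72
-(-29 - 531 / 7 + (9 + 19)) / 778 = 269 / 2723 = 0.10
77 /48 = 1.60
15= 15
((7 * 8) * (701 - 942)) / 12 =-3374 / 3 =-1124.67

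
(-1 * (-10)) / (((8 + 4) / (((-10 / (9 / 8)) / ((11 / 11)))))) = -200 / 27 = -7.41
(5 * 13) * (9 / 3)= 195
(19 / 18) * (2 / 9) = 19 / 81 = 0.23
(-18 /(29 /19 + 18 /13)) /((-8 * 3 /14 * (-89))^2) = -12103 /45561592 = -0.00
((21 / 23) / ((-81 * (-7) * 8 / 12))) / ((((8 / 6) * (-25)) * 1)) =-1 / 13800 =-0.00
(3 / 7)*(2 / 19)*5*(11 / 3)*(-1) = -110 / 133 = -0.83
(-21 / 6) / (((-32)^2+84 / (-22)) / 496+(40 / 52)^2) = -7436 / 5627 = -1.32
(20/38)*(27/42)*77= 495/19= 26.05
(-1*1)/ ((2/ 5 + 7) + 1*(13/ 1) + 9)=-5/ 147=-0.03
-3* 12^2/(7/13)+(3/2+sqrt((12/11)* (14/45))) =-11211/14+2* sqrt(2310)/165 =-800.20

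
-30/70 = -3/7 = -0.43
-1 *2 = -2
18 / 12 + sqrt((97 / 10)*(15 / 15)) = 3 / 2 + sqrt(970) / 10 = 4.61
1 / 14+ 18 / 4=32 / 7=4.57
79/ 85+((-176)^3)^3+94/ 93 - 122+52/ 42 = -2988771201450718340935987/ 18445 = -162036931496379416694.82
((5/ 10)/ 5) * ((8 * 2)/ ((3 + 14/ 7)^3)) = 8/ 625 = 0.01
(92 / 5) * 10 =184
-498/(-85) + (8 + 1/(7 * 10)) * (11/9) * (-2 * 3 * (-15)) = 528021/595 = 887.43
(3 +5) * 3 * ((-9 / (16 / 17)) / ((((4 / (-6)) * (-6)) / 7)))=-3213 / 8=-401.62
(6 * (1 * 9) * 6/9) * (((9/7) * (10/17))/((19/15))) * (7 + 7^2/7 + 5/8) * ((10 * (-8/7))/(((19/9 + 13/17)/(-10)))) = 127939500/10241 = 12492.87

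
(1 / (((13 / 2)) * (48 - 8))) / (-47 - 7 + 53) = -1 / 260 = -0.00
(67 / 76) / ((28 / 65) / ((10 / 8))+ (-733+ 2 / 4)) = -325 / 269914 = -0.00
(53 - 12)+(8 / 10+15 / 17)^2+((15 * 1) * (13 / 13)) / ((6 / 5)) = 56.33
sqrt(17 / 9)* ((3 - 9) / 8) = -sqrt(17) / 4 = -1.03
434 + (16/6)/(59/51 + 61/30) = 707478/1627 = 434.84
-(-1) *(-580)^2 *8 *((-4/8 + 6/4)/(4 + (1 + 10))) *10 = 5382400/3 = 1794133.33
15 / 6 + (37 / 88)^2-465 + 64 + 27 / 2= -2980071 / 7744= -384.82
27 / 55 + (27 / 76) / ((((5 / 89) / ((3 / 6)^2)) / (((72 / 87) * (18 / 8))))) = 832707 / 242440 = 3.43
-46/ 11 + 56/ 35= -142/ 55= -2.58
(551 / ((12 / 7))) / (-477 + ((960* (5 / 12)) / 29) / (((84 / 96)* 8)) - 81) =-0.58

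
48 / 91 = 0.53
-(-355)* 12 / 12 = 355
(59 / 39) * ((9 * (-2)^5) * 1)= -5664 / 13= -435.69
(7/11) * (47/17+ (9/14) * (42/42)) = 811/374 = 2.17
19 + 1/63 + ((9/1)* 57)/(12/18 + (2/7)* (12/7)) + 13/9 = 4970023/10710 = 464.05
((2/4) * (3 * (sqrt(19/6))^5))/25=361 * sqrt(114)/3600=1.07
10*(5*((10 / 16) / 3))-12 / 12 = 113 / 12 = 9.42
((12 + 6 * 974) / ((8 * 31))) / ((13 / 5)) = 3660 / 403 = 9.08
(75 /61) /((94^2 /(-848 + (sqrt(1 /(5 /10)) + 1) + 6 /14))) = -222225 /1886486 + 75*sqrt(2) /538996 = -0.12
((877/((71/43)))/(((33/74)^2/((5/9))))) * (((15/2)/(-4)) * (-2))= 1290658975/231957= 5564.22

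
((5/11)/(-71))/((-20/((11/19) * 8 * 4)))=8/1349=0.01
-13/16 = -0.81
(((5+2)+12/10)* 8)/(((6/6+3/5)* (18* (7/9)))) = 41/14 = 2.93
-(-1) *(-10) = -10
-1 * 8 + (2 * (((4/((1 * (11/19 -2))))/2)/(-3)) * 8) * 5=2392/81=29.53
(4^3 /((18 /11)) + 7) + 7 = 478 /9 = 53.11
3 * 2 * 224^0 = 6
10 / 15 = 2 / 3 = 0.67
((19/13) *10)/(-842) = -95/5473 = -0.02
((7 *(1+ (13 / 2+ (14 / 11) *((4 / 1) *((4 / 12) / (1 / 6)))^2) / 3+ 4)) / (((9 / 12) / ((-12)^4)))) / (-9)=-8117760 / 11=-737978.18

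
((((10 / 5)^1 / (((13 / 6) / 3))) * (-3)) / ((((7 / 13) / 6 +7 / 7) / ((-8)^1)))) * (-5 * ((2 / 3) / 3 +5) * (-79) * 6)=12832128 / 17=754831.06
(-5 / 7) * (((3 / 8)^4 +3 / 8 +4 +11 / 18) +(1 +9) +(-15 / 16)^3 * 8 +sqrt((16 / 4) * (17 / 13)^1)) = -221555 / 36864 -10 * sqrt(221) / 91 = -7.64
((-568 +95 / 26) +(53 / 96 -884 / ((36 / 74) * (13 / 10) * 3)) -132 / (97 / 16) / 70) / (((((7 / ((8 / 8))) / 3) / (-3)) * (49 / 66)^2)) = 14257842458871 / 5934215560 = 2402.65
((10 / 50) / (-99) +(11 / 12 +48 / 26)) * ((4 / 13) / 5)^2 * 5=284252 / 5437575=0.05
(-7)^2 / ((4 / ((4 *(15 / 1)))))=735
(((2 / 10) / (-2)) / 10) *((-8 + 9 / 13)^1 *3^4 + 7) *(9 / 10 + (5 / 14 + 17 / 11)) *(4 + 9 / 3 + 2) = 1420047 / 9625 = 147.54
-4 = -4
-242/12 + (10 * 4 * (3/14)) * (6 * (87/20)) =8549/42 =203.55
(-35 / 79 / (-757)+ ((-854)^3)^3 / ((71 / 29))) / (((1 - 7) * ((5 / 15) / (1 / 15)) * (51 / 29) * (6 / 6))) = 4050592442434783625193906137678549 / 2165466630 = 1870540227366506970921970.00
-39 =-39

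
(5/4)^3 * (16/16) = 125/64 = 1.95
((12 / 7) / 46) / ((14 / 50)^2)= 3750 / 7889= 0.48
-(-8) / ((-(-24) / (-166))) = -166 / 3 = -55.33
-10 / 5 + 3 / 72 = -47 / 24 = -1.96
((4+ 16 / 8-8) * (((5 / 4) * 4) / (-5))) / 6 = 1 / 3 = 0.33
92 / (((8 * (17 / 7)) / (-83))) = -13363 / 34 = -393.03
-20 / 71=-0.28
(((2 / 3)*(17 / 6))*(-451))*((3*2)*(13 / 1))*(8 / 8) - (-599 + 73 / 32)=-6321659 / 96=-65850.61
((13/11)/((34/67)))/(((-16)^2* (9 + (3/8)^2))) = 67/67320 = 0.00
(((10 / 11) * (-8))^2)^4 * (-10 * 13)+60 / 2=-218103801569233570 / 214358881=-1017470330.84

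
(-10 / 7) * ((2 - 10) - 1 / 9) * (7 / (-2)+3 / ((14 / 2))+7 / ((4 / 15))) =236885 / 882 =268.58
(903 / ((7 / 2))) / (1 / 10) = 2580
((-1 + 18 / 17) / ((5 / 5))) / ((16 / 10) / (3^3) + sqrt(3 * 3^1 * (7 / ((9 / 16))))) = -135 / 4337414 + 18225 * sqrt(7) / 8674828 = 0.01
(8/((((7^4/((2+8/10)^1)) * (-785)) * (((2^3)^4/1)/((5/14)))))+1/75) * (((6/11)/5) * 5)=193001969/26537772800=0.01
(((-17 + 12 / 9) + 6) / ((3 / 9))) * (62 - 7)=-1595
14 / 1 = 14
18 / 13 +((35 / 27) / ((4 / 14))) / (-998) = 966871 / 700596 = 1.38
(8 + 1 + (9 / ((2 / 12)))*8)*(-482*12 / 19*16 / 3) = -13603968 / 19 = -715998.32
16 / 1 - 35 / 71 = 1101 / 71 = 15.51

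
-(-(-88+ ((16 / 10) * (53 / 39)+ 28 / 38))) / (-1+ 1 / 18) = 1891524 / 20995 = 90.09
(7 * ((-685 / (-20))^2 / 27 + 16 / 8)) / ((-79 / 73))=-10032463 / 34128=-293.97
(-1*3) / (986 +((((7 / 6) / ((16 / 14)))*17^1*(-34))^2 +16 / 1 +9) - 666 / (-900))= -0.00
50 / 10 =5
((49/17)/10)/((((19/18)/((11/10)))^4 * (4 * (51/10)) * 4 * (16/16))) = 1568973483/376627690000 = 0.00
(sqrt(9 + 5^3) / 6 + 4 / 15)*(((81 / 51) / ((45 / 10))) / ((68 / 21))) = 42 / 1445 + 21*sqrt(134) / 1156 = 0.24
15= 15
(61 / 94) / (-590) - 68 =-3771341 / 55460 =-68.00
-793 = -793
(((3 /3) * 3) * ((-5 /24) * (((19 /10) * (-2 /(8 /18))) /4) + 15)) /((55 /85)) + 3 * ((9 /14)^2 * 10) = 5795883 /68992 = 84.01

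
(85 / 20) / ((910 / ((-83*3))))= -1.16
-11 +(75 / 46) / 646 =-326801 / 29716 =-11.00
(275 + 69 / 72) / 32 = 6623 / 768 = 8.62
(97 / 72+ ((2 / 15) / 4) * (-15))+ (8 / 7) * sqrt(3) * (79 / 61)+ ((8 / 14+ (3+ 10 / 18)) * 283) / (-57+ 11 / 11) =-70591 / 3528+ 632 * sqrt(3) / 427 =-17.45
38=38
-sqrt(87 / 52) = -sqrt(1131) / 26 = -1.29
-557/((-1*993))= 557/993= 0.56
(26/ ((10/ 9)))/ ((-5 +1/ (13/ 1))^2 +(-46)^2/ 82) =810693/ 1733690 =0.47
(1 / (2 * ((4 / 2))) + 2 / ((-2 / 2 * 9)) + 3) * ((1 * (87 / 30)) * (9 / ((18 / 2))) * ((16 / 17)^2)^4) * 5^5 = 1060655595520000 / 62781816969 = 16894.31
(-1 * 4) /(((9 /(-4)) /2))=32 /9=3.56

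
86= 86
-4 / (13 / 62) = -248 / 13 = -19.08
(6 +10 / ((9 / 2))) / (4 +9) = 74 / 117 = 0.63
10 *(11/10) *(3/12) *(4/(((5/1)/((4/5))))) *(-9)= -396/25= -15.84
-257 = -257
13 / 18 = 0.72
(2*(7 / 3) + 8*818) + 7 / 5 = 98251 / 15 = 6550.07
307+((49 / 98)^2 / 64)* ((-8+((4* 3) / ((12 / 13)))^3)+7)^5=199490267911303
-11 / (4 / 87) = -957 / 4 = -239.25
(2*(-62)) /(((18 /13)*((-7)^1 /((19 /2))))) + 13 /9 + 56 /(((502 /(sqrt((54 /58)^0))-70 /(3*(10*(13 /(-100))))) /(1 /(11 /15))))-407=-1994556457 /7026327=-283.87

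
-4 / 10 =-2 / 5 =-0.40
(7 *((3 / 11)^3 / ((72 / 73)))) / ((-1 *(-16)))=1533 / 170368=0.01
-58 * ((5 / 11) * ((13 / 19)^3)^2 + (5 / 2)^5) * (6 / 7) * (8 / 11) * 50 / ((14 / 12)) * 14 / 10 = -8445826622814300 / 39847861207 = -211951.82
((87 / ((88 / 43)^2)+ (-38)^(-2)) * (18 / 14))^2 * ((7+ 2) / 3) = 819524538048716163 / 382949205151744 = 2140.03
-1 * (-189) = 189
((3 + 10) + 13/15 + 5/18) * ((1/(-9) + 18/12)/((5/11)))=14003/324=43.22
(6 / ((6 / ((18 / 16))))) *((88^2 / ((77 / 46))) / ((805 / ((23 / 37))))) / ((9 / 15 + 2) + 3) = 9108 / 12691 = 0.72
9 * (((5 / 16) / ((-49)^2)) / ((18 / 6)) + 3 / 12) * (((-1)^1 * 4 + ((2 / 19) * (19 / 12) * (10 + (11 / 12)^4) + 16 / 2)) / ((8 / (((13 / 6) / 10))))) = 53920324393 / 152946081792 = 0.35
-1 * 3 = -3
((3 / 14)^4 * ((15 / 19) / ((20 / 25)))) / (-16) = -6075 / 46713856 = -0.00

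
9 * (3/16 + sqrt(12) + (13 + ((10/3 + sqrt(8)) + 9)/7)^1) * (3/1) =54 * sqrt(2)/7 + 54 * sqrt(3) + 45207/112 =508.07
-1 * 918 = -918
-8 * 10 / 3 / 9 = -80 / 27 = -2.96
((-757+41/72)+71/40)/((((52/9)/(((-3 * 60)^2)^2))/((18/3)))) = -822676724307.69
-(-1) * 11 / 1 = 11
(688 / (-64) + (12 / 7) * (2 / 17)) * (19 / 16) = -95399 / 7616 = -12.53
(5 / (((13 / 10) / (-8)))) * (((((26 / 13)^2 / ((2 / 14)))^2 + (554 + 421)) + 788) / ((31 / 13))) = -1018800 / 31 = -32864.52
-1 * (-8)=8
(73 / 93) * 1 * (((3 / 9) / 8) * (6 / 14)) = 73 / 5208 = 0.01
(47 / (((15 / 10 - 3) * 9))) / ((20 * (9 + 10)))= -47 / 5130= -0.01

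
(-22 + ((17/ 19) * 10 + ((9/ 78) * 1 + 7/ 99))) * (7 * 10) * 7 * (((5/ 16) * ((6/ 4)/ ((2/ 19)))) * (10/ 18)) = -3854162375/ 247104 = -15597.33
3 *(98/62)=147/31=4.74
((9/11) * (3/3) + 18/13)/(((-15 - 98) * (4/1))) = -315/64636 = -0.00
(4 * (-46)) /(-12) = 46 /3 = 15.33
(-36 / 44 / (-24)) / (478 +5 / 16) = 2 / 28061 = 0.00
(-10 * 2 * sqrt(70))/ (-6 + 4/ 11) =110 * sqrt(70)/ 31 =29.69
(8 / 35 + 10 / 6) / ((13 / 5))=199 / 273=0.73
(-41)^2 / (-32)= -1681 / 32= -52.53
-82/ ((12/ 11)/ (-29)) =13079/ 6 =2179.83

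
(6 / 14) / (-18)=-1 / 42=-0.02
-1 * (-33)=33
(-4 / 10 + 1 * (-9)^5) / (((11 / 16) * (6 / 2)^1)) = -4723952 / 165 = -28630.01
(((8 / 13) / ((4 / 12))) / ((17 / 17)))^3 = 13824 / 2197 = 6.29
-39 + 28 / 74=-1429 / 37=-38.62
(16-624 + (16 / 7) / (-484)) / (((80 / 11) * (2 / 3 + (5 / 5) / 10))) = -386235 / 3542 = -109.04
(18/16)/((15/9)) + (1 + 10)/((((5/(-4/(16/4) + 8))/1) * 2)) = 67/8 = 8.38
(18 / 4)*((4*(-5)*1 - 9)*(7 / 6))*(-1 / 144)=203 / 192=1.06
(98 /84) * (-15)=-35 /2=-17.50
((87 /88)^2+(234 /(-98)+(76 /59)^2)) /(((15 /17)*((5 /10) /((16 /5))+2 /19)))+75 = 7489757583617 /98447309730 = 76.08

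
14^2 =196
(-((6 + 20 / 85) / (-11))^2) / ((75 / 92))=-1033712 / 2622675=-0.39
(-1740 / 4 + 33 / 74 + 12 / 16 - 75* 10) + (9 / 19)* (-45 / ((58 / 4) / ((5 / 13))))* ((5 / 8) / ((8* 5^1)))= -10039907637 / 8480992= -1183.81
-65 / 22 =-2.95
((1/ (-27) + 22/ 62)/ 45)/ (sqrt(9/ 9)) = 266/ 37665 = 0.01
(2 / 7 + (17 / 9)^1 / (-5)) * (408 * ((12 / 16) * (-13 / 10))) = 6409 / 175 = 36.62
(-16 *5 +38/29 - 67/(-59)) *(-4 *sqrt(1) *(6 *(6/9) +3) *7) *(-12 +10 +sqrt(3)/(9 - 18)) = -52016440/1711 - 26008220 *sqrt(3)/15399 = -33326.55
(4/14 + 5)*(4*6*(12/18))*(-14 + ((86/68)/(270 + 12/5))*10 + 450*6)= 18409044824/81039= 227162.78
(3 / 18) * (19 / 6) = 19 / 36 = 0.53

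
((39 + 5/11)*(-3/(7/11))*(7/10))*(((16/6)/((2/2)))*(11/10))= -9548/25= -381.92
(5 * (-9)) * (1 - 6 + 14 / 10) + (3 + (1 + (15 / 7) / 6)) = 2329 / 14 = 166.36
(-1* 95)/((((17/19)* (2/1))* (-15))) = 361/102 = 3.54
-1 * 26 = -26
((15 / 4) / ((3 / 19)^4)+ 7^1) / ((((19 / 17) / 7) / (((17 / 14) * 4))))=188532329 / 1026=183754.71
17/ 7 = 2.43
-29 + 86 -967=-910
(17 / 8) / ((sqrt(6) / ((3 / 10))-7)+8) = -51 / 1576+85 *sqrt(6) / 788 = 0.23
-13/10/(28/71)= -923/280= -3.30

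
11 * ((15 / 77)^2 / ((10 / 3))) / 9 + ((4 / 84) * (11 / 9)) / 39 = 17489 / 1135134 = 0.02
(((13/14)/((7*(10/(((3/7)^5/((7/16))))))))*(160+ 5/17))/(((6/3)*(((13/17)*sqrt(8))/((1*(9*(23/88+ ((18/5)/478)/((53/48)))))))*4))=356316076143*sqrt(2)/51408004923968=0.01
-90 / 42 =-15 / 7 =-2.14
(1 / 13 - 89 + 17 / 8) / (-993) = 3009 / 34424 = 0.09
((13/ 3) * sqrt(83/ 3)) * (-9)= -13 * sqrt(249)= -205.14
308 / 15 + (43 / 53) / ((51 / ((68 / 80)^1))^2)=3917803 / 190800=20.53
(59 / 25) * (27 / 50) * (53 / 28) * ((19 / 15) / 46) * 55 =3.65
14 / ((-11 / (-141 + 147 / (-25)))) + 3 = 52233 / 275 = 189.94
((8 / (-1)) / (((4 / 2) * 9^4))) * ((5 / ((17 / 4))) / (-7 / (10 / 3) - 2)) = 800 / 4573017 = 0.00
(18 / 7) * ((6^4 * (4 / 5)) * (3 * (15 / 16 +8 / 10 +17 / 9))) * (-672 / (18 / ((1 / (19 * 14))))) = -4070.80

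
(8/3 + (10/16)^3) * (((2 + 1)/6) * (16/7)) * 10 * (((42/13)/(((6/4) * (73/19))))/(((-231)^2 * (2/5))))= 2123725/2430700272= 0.00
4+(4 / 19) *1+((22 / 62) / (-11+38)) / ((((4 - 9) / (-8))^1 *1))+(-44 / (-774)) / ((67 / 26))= 974429452 / 229082715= 4.25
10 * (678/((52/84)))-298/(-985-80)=10952.59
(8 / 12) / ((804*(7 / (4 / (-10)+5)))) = 23 / 42210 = 0.00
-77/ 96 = -0.80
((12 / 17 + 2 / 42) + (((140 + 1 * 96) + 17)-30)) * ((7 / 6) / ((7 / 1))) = 39940 / 1071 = 37.29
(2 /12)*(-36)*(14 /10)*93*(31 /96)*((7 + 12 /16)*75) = -9384165 /64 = -146627.58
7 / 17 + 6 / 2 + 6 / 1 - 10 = -10 / 17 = -0.59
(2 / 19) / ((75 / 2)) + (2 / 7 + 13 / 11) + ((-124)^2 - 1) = 1687183208 / 109725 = 15376.47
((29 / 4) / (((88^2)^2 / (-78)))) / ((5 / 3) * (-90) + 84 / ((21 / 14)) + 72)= 1131 / 2638659584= 0.00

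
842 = 842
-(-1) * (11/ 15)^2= 0.54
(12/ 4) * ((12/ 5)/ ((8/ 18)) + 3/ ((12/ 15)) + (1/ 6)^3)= 9887/ 360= 27.46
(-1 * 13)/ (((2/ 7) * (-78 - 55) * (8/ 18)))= 0.77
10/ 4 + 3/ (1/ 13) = 83/ 2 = 41.50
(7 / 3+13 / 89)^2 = 438244 / 71289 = 6.15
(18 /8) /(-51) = -3 /68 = -0.04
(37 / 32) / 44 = 37 / 1408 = 0.03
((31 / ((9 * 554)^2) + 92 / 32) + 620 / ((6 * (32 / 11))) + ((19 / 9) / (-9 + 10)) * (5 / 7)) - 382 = -238128220445 / 696085488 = -342.10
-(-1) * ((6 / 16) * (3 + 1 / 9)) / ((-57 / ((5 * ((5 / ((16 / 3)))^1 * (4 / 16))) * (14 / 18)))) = -0.02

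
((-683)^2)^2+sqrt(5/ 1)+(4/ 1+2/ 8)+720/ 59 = 217611987139.69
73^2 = 5329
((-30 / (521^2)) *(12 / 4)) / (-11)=0.00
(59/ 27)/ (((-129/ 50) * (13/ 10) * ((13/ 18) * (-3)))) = 59000/ 196209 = 0.30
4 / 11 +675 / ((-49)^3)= 463171 / 1294139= 0.36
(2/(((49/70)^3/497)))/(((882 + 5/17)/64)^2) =168091648000/11023530049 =15.25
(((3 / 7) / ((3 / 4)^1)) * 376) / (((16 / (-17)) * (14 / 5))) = -3995 / 49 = -81.53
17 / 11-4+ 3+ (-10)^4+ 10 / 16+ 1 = 880191 / 88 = 10002.17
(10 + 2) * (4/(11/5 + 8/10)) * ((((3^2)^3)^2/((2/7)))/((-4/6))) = -44641044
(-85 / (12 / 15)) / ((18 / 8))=-425 / 9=-47.22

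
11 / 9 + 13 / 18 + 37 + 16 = 54.94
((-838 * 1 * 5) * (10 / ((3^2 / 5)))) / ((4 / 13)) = -680875 / 9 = -75652.78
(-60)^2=3600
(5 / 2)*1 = 5 / 2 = 2.50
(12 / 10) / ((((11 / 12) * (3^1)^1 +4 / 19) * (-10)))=-76 / 1875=-0.04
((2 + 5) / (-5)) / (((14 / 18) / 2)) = -18 / 5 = -3.60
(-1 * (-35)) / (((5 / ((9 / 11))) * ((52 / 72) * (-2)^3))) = -567 / 572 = -0.99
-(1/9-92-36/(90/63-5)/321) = 2211469/24075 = 91.86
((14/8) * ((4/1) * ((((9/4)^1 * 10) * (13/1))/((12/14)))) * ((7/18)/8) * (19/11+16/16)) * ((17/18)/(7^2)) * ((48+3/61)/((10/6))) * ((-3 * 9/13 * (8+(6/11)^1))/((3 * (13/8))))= -245896245/383812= -640.67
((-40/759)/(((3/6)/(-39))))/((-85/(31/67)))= -6448/288167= -0.02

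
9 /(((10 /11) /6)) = 297 /5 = 59.40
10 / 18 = 5 / 9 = 0.56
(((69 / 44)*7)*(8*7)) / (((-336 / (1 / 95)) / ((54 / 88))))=-4347 / 367840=-0.01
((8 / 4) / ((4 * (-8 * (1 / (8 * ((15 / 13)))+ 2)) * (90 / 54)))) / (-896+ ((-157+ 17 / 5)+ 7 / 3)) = 135 / 7948754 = 0.00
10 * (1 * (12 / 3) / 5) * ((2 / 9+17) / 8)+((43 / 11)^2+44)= 83312 / 1089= 76.50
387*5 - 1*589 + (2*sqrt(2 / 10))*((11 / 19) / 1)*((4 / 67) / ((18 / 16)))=704*sqrt(5) / 57285 + 1346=1346.03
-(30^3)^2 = -729000000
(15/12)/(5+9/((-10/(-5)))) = 0.13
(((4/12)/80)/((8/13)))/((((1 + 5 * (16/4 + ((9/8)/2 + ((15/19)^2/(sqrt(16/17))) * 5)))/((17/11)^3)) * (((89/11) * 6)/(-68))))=-17970375937891/6662528314661340 + 48995506625 * sqrt(17)/111042138577689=-0.00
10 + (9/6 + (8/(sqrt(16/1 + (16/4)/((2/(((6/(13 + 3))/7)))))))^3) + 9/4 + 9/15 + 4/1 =28672 * sqrt(3157)/203401 + 367/20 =26.27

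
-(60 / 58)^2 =-900 / 841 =-1.07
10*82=820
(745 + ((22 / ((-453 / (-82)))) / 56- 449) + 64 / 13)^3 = 15282102506672350822663 / 560413734052536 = 27269321.89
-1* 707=-707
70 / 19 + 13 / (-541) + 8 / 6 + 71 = 2343412 / 30837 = 75.99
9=9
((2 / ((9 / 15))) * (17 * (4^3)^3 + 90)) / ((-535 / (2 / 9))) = -17826152 / 2889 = -6170.35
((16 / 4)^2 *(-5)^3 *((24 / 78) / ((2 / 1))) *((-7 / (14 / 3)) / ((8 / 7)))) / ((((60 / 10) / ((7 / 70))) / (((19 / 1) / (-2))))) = -3325 / 52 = -63.94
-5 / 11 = -0.45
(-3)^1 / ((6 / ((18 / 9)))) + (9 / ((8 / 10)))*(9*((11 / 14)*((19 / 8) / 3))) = 27767 / 448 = 61.98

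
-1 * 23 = -23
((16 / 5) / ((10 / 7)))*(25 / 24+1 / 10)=959 / 375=2.56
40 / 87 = 0.46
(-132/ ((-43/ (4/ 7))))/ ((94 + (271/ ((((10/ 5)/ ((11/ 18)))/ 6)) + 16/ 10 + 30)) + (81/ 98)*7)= 7920/ 2836409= 0.00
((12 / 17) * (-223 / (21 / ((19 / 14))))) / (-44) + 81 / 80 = 911683 / 733040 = 1.24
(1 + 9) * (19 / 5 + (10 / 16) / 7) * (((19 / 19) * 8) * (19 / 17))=41382 / 119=347.75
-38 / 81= -0.47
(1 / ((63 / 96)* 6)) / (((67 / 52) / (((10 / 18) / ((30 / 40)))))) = 16640 / 113967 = 0.15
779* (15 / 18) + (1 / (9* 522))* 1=1524893 / 2349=649.17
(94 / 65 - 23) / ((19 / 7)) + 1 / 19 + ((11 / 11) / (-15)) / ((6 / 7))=-35417 / 4446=-7.97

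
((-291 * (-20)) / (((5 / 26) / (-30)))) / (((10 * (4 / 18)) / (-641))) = 261889524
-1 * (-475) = 475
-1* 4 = -4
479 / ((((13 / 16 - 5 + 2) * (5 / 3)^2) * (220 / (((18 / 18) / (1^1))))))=-17244 / 48125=-0.36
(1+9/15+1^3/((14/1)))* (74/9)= 481/35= 13.74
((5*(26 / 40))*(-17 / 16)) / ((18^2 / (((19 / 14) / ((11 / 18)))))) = -4199 / 177408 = -0.02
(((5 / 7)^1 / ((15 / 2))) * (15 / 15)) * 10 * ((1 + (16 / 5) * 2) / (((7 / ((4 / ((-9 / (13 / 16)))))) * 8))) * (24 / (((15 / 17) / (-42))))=51.92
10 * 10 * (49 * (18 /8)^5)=72335025 /256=282558.69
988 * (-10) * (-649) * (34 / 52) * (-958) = -4016453320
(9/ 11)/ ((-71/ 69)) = -621/ 781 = -0.80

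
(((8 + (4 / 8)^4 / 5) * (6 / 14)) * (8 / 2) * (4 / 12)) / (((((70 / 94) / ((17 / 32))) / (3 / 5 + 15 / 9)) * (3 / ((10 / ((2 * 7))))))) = 8706703 / 4939200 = 1.76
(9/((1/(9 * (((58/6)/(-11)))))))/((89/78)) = -61074/979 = -62.38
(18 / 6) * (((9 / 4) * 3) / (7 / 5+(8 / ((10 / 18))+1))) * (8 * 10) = 675 / 7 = 96.43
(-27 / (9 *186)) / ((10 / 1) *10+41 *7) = -1 / 23994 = -0.00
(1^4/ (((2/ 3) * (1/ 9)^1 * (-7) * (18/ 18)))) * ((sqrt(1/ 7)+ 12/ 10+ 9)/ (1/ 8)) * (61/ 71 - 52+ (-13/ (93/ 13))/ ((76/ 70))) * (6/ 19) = 1431207252 * sqrt(7)/ 38933489+ 72991569852/ 27809635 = 2721.95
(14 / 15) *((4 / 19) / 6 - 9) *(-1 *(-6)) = -14308 / 285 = -50.20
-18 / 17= -1.06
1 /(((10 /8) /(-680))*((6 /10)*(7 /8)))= -21760 /21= -1036.19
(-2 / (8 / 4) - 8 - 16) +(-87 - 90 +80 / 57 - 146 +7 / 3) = -6541 / 19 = -344.26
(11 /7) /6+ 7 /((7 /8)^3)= 3149 /294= 10.71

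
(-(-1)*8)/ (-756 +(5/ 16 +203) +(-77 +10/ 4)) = -128/ 10035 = -0.01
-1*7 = -7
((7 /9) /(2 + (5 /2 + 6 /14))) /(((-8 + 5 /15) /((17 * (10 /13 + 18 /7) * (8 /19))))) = -30464 /61893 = -0.49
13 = 13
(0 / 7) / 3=0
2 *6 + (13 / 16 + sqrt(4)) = 237 / 16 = 14.81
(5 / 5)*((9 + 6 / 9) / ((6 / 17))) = 493 / 18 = 27.39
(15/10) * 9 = 27/2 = 13.50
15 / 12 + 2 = 13 / 4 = 3.25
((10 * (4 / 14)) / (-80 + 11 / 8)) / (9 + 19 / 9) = -72 / 22015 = -0.00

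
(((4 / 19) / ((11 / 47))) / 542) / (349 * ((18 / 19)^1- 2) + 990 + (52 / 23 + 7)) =2162 / 823164397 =0.00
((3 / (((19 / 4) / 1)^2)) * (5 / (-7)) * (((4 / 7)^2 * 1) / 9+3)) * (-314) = 90.55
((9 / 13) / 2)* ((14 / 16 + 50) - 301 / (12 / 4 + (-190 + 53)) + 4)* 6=118.64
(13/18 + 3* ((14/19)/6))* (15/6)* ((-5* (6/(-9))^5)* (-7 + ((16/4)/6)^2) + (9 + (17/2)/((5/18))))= 71956549/747954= 96.20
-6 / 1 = -6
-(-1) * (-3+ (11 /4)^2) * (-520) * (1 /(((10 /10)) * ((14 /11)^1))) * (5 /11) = -23725 /28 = -847.32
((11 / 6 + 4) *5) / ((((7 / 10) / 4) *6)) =27.78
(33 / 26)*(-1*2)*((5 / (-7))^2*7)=-825 / 91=-9.07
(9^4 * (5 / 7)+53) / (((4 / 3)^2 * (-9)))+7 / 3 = -12343 / 42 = -293.88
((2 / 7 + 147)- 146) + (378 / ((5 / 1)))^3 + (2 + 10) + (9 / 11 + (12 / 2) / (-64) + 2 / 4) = 133085483653 / 308000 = 432095.73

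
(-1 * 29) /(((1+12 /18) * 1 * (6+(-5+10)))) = -1.58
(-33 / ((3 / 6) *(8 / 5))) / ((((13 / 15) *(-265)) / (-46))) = -11385 / 1378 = -8.26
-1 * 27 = -27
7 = 7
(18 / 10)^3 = 729 / 125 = 5.83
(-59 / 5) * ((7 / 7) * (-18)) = 1062 / 5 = 212.40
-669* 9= -6021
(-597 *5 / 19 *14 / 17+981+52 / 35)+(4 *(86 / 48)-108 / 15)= 853.07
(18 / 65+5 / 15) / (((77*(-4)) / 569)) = -9673 / 8580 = -1.13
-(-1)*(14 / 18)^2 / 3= 49 / 243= 0.20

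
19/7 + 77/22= 87/14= 6.21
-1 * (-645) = 645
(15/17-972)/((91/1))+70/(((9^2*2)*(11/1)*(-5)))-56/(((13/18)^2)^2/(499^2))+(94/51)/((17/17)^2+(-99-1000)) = -51251410.23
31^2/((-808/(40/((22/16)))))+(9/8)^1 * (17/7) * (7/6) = -558379/17776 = -31.41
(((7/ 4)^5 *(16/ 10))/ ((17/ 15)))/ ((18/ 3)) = 16807/ 4352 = 3.86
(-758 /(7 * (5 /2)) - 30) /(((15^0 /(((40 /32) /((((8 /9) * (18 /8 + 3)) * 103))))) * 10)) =-3849 /201880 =-0.02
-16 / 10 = -8 / 5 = -1.60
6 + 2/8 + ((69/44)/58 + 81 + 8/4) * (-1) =-195935/2552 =-76.78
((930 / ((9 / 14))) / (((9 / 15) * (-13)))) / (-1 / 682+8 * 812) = -14799400 / 518341707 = -0.03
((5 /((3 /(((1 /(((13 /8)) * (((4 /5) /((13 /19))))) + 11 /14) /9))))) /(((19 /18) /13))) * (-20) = -453700 /7581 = -59.85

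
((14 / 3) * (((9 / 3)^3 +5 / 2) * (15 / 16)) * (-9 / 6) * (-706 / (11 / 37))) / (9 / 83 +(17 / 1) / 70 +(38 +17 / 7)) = 78350653325 / 6949976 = 11273.51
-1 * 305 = -305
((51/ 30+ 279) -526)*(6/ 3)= -2453/ 5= -490.60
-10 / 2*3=-15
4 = 4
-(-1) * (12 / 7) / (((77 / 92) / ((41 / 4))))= 11316 / 539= 20.99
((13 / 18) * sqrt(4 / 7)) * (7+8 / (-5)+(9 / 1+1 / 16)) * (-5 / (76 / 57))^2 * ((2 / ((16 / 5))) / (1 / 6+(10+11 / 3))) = 1128075 * sqrt(7) / 594944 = 5.02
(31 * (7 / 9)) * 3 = 217 / 3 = 72.33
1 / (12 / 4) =1 / 3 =0.33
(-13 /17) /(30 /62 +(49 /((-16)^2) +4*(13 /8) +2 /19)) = -1960192 /18662413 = -0.11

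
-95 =-95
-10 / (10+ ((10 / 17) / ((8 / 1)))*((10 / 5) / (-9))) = -612 / 611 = -1.00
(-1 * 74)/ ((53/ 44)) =-3256/ 53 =-61.43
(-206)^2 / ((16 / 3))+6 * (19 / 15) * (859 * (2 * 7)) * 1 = 1987087 / 20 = 99354.35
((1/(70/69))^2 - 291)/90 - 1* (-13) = 1437287/147000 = 9.78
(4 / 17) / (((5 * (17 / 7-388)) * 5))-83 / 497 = -95221141 / 570096275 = -0.17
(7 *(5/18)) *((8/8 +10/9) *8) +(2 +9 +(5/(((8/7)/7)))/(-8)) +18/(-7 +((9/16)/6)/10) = 434136463/11596608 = 37.44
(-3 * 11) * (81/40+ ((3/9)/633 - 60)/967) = -1586039543/24484440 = -64.78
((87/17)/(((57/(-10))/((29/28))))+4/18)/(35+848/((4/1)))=-28801/10052406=-0.00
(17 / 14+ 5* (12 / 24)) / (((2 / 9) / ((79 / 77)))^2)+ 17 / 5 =34269967 / 415030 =82.57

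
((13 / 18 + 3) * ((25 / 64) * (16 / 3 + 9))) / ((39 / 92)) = 1656575 / 33696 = 49.16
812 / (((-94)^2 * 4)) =203 / 8836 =0.02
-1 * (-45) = 45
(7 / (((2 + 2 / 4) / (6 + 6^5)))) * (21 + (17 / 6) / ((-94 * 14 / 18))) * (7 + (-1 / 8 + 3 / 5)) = 6418527453 / 1880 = 3414110.35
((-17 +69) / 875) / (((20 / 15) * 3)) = 13 / 875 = 0.01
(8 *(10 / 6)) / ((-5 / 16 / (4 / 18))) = -256 / 27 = -9.48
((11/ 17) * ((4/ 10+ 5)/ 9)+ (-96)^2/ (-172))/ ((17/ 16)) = -3110736/ 62135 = -50.06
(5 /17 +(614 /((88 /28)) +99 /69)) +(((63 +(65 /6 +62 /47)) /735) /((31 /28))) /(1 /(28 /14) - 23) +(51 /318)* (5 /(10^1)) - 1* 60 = 2583108773240711 /18831630440700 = 137.17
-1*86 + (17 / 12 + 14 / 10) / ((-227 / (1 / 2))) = -2342809 / 27240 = -86.01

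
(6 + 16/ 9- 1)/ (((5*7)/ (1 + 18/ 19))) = 2257/ 5985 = 0.38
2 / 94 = 1 / 47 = 0.02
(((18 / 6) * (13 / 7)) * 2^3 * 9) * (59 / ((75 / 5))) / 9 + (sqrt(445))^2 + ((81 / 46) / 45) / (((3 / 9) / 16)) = 100173 / 161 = 622.19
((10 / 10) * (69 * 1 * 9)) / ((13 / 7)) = 4347 / 13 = 334.38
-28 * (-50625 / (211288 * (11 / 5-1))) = 84375 / 15092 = 5.59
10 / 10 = 1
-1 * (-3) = 3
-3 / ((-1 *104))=3 / 104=0.03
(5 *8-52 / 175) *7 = 6948 / 25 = 277.92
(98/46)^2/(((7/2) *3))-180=-284974/1587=-179.57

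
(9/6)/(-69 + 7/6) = -9/407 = -0.02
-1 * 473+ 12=-461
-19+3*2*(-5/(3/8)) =-99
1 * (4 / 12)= 1 / 3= 0.33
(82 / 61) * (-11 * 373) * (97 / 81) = -32635262 / 4941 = -6604.99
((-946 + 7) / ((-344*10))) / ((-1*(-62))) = 939 / 213280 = 0.00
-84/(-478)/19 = 42/4541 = 0.01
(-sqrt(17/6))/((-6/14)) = 7 * sqrt(102)/18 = 3.93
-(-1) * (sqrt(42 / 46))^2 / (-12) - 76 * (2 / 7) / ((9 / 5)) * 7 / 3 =-70109 / 2484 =-28.22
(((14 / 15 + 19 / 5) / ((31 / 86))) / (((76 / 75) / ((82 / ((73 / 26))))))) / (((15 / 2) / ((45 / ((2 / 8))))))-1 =390496763 / 42997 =9081.95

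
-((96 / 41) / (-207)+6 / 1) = -5.99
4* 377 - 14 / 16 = 12057 / 8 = 1507.12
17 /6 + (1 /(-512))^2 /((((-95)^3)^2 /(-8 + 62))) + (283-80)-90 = 33481612590080000081 /289049892864000000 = 115.83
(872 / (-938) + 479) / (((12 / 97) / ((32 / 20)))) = 8699542 / 1407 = 6183.04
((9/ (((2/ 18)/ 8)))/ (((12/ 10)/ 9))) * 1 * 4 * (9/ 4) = 43740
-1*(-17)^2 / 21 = -289 / 21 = -13.76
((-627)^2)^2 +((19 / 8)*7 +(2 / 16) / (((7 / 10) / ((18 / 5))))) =8654822996863 / 56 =154550410658.27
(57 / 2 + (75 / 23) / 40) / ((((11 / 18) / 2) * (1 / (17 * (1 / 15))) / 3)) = 804627 / 2530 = 318.03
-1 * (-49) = 49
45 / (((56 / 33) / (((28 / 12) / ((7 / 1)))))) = 495 / 56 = 8.84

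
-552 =-552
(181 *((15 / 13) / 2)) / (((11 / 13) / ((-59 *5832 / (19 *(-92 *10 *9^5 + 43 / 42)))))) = 19618177320 / 476865543253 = 0.04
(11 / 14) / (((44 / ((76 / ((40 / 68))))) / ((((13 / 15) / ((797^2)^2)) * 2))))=4199 / 423664997365050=0.00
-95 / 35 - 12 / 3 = -47 / 7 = -6.71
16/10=8/5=1.60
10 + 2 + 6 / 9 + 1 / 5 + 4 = 253 / 15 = 16.87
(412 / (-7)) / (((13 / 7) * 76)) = -103 / 247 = -0.42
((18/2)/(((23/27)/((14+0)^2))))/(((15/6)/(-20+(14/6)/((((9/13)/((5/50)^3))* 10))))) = -2381359869/143750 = -16565.98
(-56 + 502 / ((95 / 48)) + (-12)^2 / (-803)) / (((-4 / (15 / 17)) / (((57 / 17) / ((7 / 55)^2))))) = -9320508450 / 1033753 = -9016.19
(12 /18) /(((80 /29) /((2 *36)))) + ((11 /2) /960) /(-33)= 100223 /5760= 17.40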